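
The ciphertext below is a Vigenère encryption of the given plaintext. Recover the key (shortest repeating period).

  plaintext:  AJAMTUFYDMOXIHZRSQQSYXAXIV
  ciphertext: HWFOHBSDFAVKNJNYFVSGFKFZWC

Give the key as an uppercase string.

  i= 0: H-A =  7 → H
  i= 1: W-J = 13 → N
  i= 2: F-A =  5 → F
  i= 3: O-M =  2 → C
  i= 4: H-T = 14 → O
  i= 5: B-U =  7 → H
  i= 6: S-F = 13 → N
  i= 7: D-Y =  5 → F
  i= 8: F-D =  2 → C
  i= 9: A-M = 14 → O
  i=10: V-O =  7 → H
  i=11: K-X = 13 → N
  i=12: N-I =  5 → F
  i=13: J-H =  2 → C
  i=14: N-Z = 14 → O
  i=15: Y-R =  7 → H
  i=16: F-S = 13 → N
  i=17: V-Q =  5 → F
  i=18: S-Q =  2 → C
  i=19: G-S = 14 → O
  i=20: F-Y =  7 → H
  i=21: K-X = 13 → N
  i=22: F-A =  5 → F
  i=23: Z-X =  2 → C
  i=24: W-I = 14 → O
  i=25: C-V =  7 → H
  shifts repeat with period 5: HNFCO

HNFCO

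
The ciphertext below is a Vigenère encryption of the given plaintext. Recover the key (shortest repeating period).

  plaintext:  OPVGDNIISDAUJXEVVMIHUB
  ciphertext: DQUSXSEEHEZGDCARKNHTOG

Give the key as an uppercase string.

  i= 0: D-O = 15 → P
  i= 1: Q-P =  1 → B
  i= 2: U-V = 25 → Z
  i= 3: S-G = 12 → M
  i= 4: X-D = 20 → U
  i= 5: S-N =  5 → F
  i= 6: E-I = 22 → W
  i= 7: E-I = 22 → W
  i= 8: H-S = 15 → P
  i= 9: E-D =  1 → B
  i=10: Z-A = 25 → Z
  i=11: G-U = 12 → M
  i=12: D-J = 20 → U
  i=13: C-X =  5 → F
  i=14: A-E = 22 → W
  i=15: R-V = 22 → W
  i=16: K-V = 15 → P
  i=17: N-M =  1 → B
  i=18: H-I = 25 → Z
  i=19: T-H = 12 → M
  i=20: O-U = 20 → U
  i=21: G-B =  5 → F
  shifts repeat with period 8: PBZMUFWW

PBZMUFWW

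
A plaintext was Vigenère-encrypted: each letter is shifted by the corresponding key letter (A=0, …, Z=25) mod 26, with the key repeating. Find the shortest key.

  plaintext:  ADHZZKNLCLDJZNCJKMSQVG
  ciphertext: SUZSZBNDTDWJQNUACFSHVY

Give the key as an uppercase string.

  i= 0: S-A = 18 → S
  i= 1: U-D = 17 → R
  i= 2: Z-H = 18 → S
  i= 3: S-Z = 19 → T
  i= 4: Z-Z =  0 → A
  i= 5: B-K = 17 → R
  i= 6: N-N =  0 → A
  i= 7: D-L = 18 → S
  i= 8: T-C = 17 → R
  i= 9: D-L = 18 → S
  i=10: W-D = 19 → T
  i=11: J-J =  0 → A
  i=12: Q-Z = 17 → R
  i=13: N-N =  0 → A
  i=14: U-C = 18 → S
  i=15: A-J = 17 → R
  i=16: C-K = 18 → S
  i=17: F-M = 19 → T
  i=18: S-S =  0 → A
  i=19: H-Q = 17 → R
  i=20: V-V =  0 → A
  i=21: Y-G = 18 → S
  shifts repeat with period 7: SRSTARA

SRSTARA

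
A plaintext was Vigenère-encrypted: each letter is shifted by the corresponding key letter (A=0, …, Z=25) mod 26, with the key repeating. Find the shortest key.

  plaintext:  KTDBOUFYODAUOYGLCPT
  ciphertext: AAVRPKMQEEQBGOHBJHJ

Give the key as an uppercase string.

QHSQB

  i= 0: A-K = 16 → Q
  i= 1: A-T =  7 → H
  i= 2: V-D = 18 → S
  i= 3: R-B = 16 → Q
  i= 4: P-O =  1 → B
  i= 5: K-U = 16 → Q
  i= 6: M-F =  7 → H
  i= 7: Q-Y = 18 → S
  i= 8: E-O = 16 → Q
  i= 9: E-D =  1 → B
  i=10: Q-A = 16 → Q
  i=11: B-U =  7 → H
  i=12: G-O = 18 → S
  i=13: O-Y = 16 → Q
  i=14: H-G =  1 → B
  i=15: B-L = 16 → Q
  i=16: J-C =  7 → H
  i=17: H-P = 18 → S
  i=18: J-T = 16 → Q
  shifts repeat with period 5: QHSQB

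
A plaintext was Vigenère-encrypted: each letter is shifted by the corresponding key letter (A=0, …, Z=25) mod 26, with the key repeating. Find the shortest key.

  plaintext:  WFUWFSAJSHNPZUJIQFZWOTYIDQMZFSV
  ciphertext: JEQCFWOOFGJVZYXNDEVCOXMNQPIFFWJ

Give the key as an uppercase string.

  i= 0: J-W = 13 → N
  i= 1: E-F = 25 → Z
  i= 2: Q-U = 22 → W
  i= 3: C-W =  6 → G
  i= 4: F-F =  0 → A
  i= 5: W-S =  4 → E
  i= 6: O-A = 14 → O
  i= 7: O-J =  5 → F
  i= 8: F-S = 13 → N
  i= 9: G-H = 25 → Z
  i=10: J-N = 22 → W
  i=11: V-P =  6 → G
  i=12: Z-Z =  0 → A
  i=13: Y-U =  4 → E
  i=14: X-J = 14 → O
  i=15: N-I =  5 → F
  i=16: D-Q = 13 → N
  i=17: E-F = 25 → Z
  i=18: V-Z = 22 → W
  i=19: C-W =  6 → G
  i=20: O-O =  0 → A
  i=21: X-T =  4 → E
  i=22: M-Y = 14 → O
  i=23: N-I =  5 → F
  i=24: Q-D = 13 → N
  i=25: P-Q = 25 → Z
  i=26: I-M = 22 → W
  i=27: F-Z =  6 → G
  i=28: F-F =  0 → A
  i=29: W-S =  4 → E
  i=30: J-V = 14 → O
  shifts repeat with period 8: NZWGAEOF

NZWGAEOF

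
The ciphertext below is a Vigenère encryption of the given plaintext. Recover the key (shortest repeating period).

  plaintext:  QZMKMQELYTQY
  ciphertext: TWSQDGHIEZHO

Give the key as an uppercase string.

DXGGRQ

  i= 0: T-Q =  3 → D
  i= 1: W-Z = 23 → X
  i= 2: S-M =  6 → G
  i= 3: Q-K =  6 → G
  i= 4: D-M = 17 → R
  i= 5: G-Q = 16 → Q
  i= 6: H-E =  3 → D
  i= 7: I-L = 23 → X
  i= 8: E-Y =  6 → G
  i= 9: Z-T =  6 → G
  i=10: H-Q = 17 → R
  i=11: O-Y = 16 → Q
  shifts repeat with period 6: DXGGRQ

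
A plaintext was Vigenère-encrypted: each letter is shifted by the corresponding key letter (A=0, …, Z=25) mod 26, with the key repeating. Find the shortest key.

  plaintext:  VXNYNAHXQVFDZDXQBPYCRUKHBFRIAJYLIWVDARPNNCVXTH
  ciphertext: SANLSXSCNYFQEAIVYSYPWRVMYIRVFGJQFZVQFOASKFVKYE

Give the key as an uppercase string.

XDANFXLF

  i= 0: S-V = 23 → X
  i= 1: A-X =  3 → D
  i= 2: N-N =  0 → A
  i= 3: L-Y = 13 → N
  i= 4: S-N =  5 → F
  i= 5: X-A = 23 → X
  i= 6: S-H = 11 → L
  i= 7: C-X =  5 → F
  i= 8: N-Q = 23 → X
  i= 9: Y-V =  3 → D
  i=10: F-F =  0 → A
  i=11: Q-D = 13 → N
  i=12: E-Z =  5 → F
  i=13: A-D = 23 → X
  i=14: I-X = 11 → L
  i=15: V-Q =  5 → F
  i=16: Y-B = 23 → X
  i=17: S-P =  3 → D
  i=18: Y-Y =  0 → A
  i=19: P-C = 13 → N
  i=20: W-R =  5 → F
  i=21: R-U = 23 → X
  i=22: V-K = 11 → L
  i=23: M-H =  5 → F
  i=24: Y-B = 23 → X
  i=25: I-F =  3 → D
  i=26: R-R =  0 → A
  i=27: V-I = 13 → N
  i=28: F-A =  5 → F
  i=29: G-J = 23 → X
  i=30: J-Y = 11 → L
  i=31: Q-L =  5 → F
  i=32: F-I = 23 → X
  i=33: Z-W =  3 → D
  i=34: V-V =  0 → A
  i=35: Q-D = 13 → N
  i=36: F-A =  5 → F
  i=37: O-R = 23 → X
  i=38: A-P = 11 → L
  i=39: S-N =  5 → F
  i=40: K-N = 23 → X
  i=41: F-C =  3 → D
  i=42: V-V =  0 → A
  i=43: K-X = 13 → N
  i=44: Y-T =  5 → F
  i=45: E-H = 23 → X
  shifts repeat with period 8: XDANFXLF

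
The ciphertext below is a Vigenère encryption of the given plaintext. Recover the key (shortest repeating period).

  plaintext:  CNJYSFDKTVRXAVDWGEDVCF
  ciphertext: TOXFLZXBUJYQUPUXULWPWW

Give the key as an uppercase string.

  i= 0: T-C = 17 → R
  i= 1: O-N =  1 → B
  i= 2: X-J = 14 → O
  i= 3: F-Y =  7 → H
  i= 4: L-S = 19 → T
  i= 5: Z-F = 20 → U
  i= 6: X-D = 20 → U
  i= 7: B-K = 17 → R
  i= 8: U-T =  1 → B
  i= 9: J-V = 14 → O
  i=10: Y-R =  7 → H
  i=11: Q-X = 19 → T
  i=12: U-A = 20 → U
  i=13: P-V = 20 → U
  i=14: U-D = 17 → R
  i=15: X-W =  1 → B
  i=16: U-G = 14 → O
  i=17: L-E =  7 → H
  i=18: W-D = 19 → T
  i=19: P-V = 20 → U
  i=20: W-C = 20 → U
  i=21: W-F = 17 → R
  shifts repeat with period 7: RBOHTUU

RBOHTUU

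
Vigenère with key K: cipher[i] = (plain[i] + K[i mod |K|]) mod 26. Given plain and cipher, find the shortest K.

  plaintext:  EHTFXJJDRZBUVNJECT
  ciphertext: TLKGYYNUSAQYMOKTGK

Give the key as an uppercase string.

  i= 0: T-E = 15 → P
  i= 1: L-H =  4 → E
  i= 2: K-T = 17 → R
  i= 3: G-F =  1 → B
  i= 4: Y-X =  1 → B
  i= 5: Y-J = 15 → P
  i= 6: N-J =  4 → E
  i= 7: U-D = 17 → R
  i= 8: S-R =  1 → B
  i= 9: A-Z =  1 → B
  i=10: Q-B = 15 → P
  i=11: Y-U =  4 → E
  i=12: M-V = 17 → R
  i=13: O-N =  1 → B
  i=14: K-J =  1 → B
  i=15: T-E = 15 → P
  i=16: G-C =  4 → E
  i=17: K-T = 17 → R
  shifts repeat with period 5: PERBB

PERBB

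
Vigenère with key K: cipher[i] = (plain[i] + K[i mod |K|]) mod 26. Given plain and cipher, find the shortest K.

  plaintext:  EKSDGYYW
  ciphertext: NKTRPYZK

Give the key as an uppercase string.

  i= 0: N-E =  9 → J
  i= 1: K-K =  0 → A
  i= 2: T-S =  1 → B
  i= 3: R-D = 14 → O
  i= 4: P-G =  9 → J
  i= 5: Y-Y =  0 → A
  i= 6: Z-Y =  1 → B
  i= 7: K-W = 14 → O
  shifts repeat with period 4: JABO

JABO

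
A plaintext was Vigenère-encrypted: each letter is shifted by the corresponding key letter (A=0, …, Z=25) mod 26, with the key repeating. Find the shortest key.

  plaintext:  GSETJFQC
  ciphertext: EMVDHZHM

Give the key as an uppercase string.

  i= 0: E-G = 24 → Y
  i= 1: M-S = 20 → U
  i= 2: V-E = 17 → R
  i= 3: D-T = 10 → K
  i= 4: H-J = 24 → Y
  i= 5: Z-F = 20 → U
  i= 6: H-Q = 17 → R
  i= 7: M-C = 10 → K
  shifts repeat with period 4: YURK

YURK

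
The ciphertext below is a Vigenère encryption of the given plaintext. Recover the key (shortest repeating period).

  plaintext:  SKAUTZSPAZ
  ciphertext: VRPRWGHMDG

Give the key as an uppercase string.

  i= 0: V-S =  3 → D
  i= 1: R-K =  7 → H
  i= 2: P-A = 15 → P
  i= 3: R-U = 23 → X
  i= 4: W-T =  3 → D
  i= 5: G-Z =  7 → H
  i= 6: H-S = 15 → P
  i= 7: M-P = 23 → X
  i= 8: D-A =  3 → D
  i= 9: G-Z =  7 → H
  shifts repeat with period 4: DHPX

DHPX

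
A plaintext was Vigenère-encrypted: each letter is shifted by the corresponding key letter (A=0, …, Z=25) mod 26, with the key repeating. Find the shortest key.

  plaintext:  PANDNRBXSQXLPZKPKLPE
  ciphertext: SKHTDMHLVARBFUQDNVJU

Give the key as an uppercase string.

DKUQQVGO

  i= 0: S-P =  3 → D
  i= 1: K-A = 10 → K
  i= 2: H-N = 20 → U
  i= 3: T-D = 16 → Q
  i= 4: D-N = 16 → Q
  i= 5: M-R = 21 → V
  i= 6: H-B =  6 → G
  i= 7: L-X = 14 → O
  i= 8: V-S =  3 → D
  i= 9: A-Q = 10 → K
  i=10: R-X = 20 → U
  i=11: B-L = 16 → Q
  i=12: F-P = 16 → Q
  i=13: U-Z = 21 → V
  i=14: Q-K =  6 → G
  i=15: D-P = 14 → O
  i=16: N-K =  3 → D
  i=17: V-L = 10 → K
  i=18: J-P = 20 → U
  i=19: U-E = 16 → Q
  shifts repeat with period 8: DKUQQVGO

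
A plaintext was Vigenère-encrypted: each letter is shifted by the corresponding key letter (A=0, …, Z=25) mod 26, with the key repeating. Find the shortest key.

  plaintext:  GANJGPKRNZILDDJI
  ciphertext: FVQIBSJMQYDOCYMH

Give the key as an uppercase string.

ZVD

  i= 0: F-G = 25 → Z
  i= 1: V-A = 21 → V
  i= 2: Q-N =  3 → D
  i= 3: I-J = 25 → Z
  i= 4: B-G = 21 → V
  i= 5: S-P =  3 → D
  i= 6: J-K = 25 → Z
  i= 7: M-R = 21 → V
  i= 8: Q-N =  3 → D
  i= 9: Y-Z = 25 → Z
  i=10: D-I = 21 → V
  i=11: O-L =  3 → D
  i=12: C-D = 25 → Z
  i=13: Y-D = 21 → V
  i=14: M-J =  3 → D
  i=15: H-I = 25 → Z
  shifts repeat with period 3: ZVD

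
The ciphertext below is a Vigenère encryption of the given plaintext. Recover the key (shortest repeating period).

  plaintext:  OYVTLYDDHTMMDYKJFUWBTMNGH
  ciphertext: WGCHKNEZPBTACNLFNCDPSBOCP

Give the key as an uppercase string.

  i= 0: W-O =  8 → I
  i= 1: G-Y =  8 → I
  i= 2: C-V =  7 → H
  i= 3: H-T = 14 → O
  i= 4: K-L = 25 → Z
  i= 5: N-Y = 15 → P
  i= 6: E-D =  1 → B
  i= 7: Z-D = 22 → W
  i= 8: P-H =  8 → I
  i= 9: B-T =  8 → I
  i=10: T-M =  7 → H
  i=11: A-M = 14 → O
  i=12: C-D = 25 → Z
  i=13: N-Y = 15 → P
  i=14: L-K =  1 → B
  i=15: F-J = 22 → W
  i=16: N-F =  8 → I
  i=17: C-U =  8 → I
  i=18: D-W =  7 → H
  i=19: P-B = 14 → O
  i=20: S-T = 25 → Z
  i=21: B-M = 15 → P
  i=22: O-N =  1 → B
  i=23: C-G = 22 → W
  i=24: P-H =  8 → I
  shifts repeat with period 8: IIHOZPBW

IIHOZPBW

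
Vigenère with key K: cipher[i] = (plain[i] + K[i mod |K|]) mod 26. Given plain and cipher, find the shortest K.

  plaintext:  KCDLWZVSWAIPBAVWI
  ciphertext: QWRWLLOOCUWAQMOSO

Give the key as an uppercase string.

  i= 0: Q-K =  6 → G
  i= 1: W-C = 20 → U
  i= 2: R-D = 14 → O
  i= 3: W-L = 11 → L
  i= 4: L-W = 15 → P
  i= 5: L-Z = 12 → M
  i= 6: O-V = 19 → T
  i= 7: O-S = 22 → W
  i= 8: C-W =  6 → G
  i= 9: U-A = 20 → U
  i=10: W-I = 14 → O
  i=11: A-P = 11 → L
  i=12: Q-B = 15 → P
  i=13: M-A = 12 → M
  i=14: O-V = 19 → T
  i=15: S-W = 22 → W
  i=16: O-I =  6 → G
  shifts repeat with period 8: GUOLPMTW

GUOLPMTW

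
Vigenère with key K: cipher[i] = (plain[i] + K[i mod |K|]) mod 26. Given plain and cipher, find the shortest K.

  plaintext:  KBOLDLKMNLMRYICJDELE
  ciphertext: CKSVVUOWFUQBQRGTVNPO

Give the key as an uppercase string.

  i= 0: C-K = 18 → S
  i= 1: K-B =  9 → J
  i= 2: S-O =  4 → E
  i= 3: V-L = 10 → K
  i= 4: V-D = 18 → S
  i= 5: U-L =  9 → J
  i= 6: O-K =  4 → E
  i= 7: W-M = 10 → K
  i= 8: F-N = 18 → S
  i= 9: U-L =  9 → J
  i=10: Q-M =  4 → E
  i=11: B-R = 10 → K
  i=12: Q-Y = 18 → S
  i=13: R-I =  9 → J
  i=14: G-C =  4 → E
  i=15: T-J = 10 → K
  i=16: V-D = 18 → S
  i=17: N-E =  9 → J
  i=18: P-L =  4 → E
  i=19: O-E = 10 → K
  shifts repeat with period 4: SJEK

SJEK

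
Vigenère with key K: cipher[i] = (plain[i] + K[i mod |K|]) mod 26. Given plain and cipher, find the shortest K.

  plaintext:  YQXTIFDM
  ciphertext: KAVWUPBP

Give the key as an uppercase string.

  i= 0: K-Y = 12 → M
  i= 1: A-Q = 10 → K
  i= 2: V-X = 24 → Y
  i= 3: W-T =  3 → D
  i= 4: U-I = 12 → M
  i= 5: P-F = 10 → K
  i= 6: B-D = 24 → Y
  i= 7: P-M =  3 → D
  shifts repeat with period 4: MKYD

MKYD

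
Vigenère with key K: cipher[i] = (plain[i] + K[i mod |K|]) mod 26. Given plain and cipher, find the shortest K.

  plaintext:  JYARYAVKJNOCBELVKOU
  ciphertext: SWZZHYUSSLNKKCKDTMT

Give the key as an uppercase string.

JYZI

  i= 0: S-J =  9 → J
  i= 1: W-Y = 24 → Y
  i= 2: Z-A = 25 → Z
  i= 3: Z-R =  8 → I
  i= 4: H-Y =  9 → J
  i= 5: Y-A = 24 → Y
  i= 6: U-V = 25 → Z
  i= 7: S-K =  8 → I
  i= 8: S-J =  9 → J
  i= 9: L-N = 24 → Y
  i=10: N-O = 25 → Z
  i=11: K-C =  8 → I
  i=12: K-B =  9 → J
  i=13: C-E = 24 → Y
  i=14: K-L = 25 → Z
  i=15: D-V =  8 → I
  i=16: T-K =  9 → J
  i=17: M-O = 24 → Y
  i=18: T-U = 25 → Z
  shifts repeat with period 4: JYZI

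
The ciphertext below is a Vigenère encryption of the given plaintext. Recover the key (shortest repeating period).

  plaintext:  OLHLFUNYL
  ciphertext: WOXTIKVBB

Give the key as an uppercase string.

  i= 0: W-O =  8 → I
  i= 1: O-L =  3 → D
  i= 2: X-H = 16 → Q
  i= 3: T-L =  8 → I
  i= 4: I-F =  3 → D
  i= 5: K-U = 16 → Q
  i= 6: V-N =  8 → I
  i= 7: B-Y =  3 → D
  i= 8: B-L = 16 → Q
  shifts repeat with period 3: IDQ

IDQ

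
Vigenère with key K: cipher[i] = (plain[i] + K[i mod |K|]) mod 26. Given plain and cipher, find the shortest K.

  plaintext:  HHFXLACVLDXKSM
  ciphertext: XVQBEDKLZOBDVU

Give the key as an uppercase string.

  i= 0: X-H = 16 → Q
  i= 1: V-H = 14 → O
  i= 2: Q-F = 11 → L
  i= 3: B-X =  4 → E
  i= 4: E-L = 19 → T
  i= 5: D-A =  3 → D
  i= 6: K-C =  8 → I
  i= 7: L-V = 16 → Q
  i= 8: Z-L = 14 → O
  i= 9: O-D = 11 → L
  i=10: B-X =  4 → E
  i=11: D-K = 19 → T
  i=12: V-S =  3 → D
  i=13: U-M =  8 → I
  shifts repeat with period 7: QOLETDI

QOLETDI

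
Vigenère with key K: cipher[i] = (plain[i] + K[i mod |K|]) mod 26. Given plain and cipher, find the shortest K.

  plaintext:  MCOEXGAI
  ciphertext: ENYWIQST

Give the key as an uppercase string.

  i= 0: E-M = 18 → S
  i= 1: N-C = 11 → L
  i= 2: Y-O = 10 → K
  i= 3: W-E = 18 → S
  i= 4: I-X = 11 → L
  i= 5: Q-G = 10 → K
  i= 6: S-A = 18 → S
  i= 7: T-I = 11 → L
  shifts repeat with period 3: SLK

SLK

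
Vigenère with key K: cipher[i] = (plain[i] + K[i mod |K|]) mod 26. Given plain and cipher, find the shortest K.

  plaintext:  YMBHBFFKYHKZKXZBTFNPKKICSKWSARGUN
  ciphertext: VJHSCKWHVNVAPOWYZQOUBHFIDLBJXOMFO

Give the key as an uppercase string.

  i= 0: V-Y = 23 → X
  i= 1: J-M = 23 → X
  i= 2: H-B =  6 → G
  i= 3: S-H = 11 → L
  i= 4: C-B =  1 → B
  i= 5: K-F =  5 → F
  i= 6: W-F = 17 → R
  i= 7: H-K = 23 → X
  i= 8: V-Y = 23 → X
  i= 9: N-H =  6 → G
  i=10: V-K = 11 → L
  i=11: A-Z =  1 → B
  i=12: P-K =  5 → F
  i=13: O-X = 17 → R
  i=14: W-Z = 23 → X
  i=15: Y-B = 23 → X
  i=16: Z-T =  6 → G
  i=17: Q-F = 11 → L
  i=18: O-N =  1 → B
  i=19: U-P =  5 → F
  i=20: B-K = 17 → R
  i=21: H-K = 23 → X
  i=22: F-I = 23 → X
  i=23: I-C =  6 → G
  i=24: D-S = 11 → L
  i=25: L-K =  1 → B
  i=26: B-W =  5 → F
  i=27: J-S = 17 → R
  i=28: X-A = 23 → X
  i=29: O-R = 23 → X
  i=30: M-G =  6 → G
  i=31: F-U = 11 → L
  i=32: O-N =  1 → B
  shifts repeat with period 7: XXGLBFR

XXGLBFR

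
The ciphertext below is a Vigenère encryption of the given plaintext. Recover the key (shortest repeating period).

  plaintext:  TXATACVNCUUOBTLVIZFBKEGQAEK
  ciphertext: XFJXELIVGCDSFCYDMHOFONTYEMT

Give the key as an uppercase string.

EIJEEJNI

  i= 0: X-T =  4 → E
  i= 1: F-X =  8 → I
  i= 2: J-A =  9 → J
  i= 3: X-T =  4 → E
  i= 4: E-A =  4 → E
  i= 5: L-C =  9 → J
  i= 6: I-V = 13 → N
  i= 7: V-N =  8 → I
  i= 8: G-C =  4 → E
  i= 9: C-U =  8 → I
  i=10: D-U =  9 → J
  i=11: S-O =  4 → E
  i=12: F-B =  4 → E
  i=13: C-T =  9 → J
  i=14: Y-L = 13 → N
  i=15: D-V =  8 → I
  i=16: M-I =  4 → E
  i=17: H-Z =  8 → I
  i=18: O-F =  9 → J
  i=19: F-B =  4 → E
  i=20: O-K =  4 → E
  i=21: N-E =  9 → J
  i=22: T-G = 13 → N
  i=23: Y-Q =  8 → I
  i=24: E-A =  4 → E
  i=25: M-E =  8 → I
  i=26: T-K =  9 → J
  shifts repeat with period 8: EIJEEJNI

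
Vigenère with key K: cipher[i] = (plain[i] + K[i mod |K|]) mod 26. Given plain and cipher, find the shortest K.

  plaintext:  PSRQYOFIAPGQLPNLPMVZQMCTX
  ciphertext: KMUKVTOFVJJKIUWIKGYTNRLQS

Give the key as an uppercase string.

VUDUXFJX

  i= 0: K-P = 21 → V
  i= 1: M-S = 20 → U
  i= 2: U-R =  3 → D
  i= 3: K-Q = 20 → U
  i= 4: V-Y = 23 → X
  i= 5: T-O =  5 → F
  i= 6: O-F =  9 → J
  i= 7: F-I = 23 → X
  i= 8: V-A = 21 → V
  i= 9: J-P = 20 → U
  i=10: J-G =  3 → D
  i=11: K-Q = 20 → U
  i=12: I-L = 23 → X
  i=13: U-P =  5 → F
  i=14: W-N =  9 → J
  i=15: I-L = 23 → X
  i=16: K-P = 21 → V
  i=17: G-M = 20 → U
  i=18: Y-V =  3 → D
  i=19: T-Z = 20 → U
  i=20: N-Q = 23 → X
  i=21: R-M =  5 → F
  i=22: L-C =  9 → J
  i=23: Q-T = 23 → X
  i=24: S-X = 21 → V
  shifts repeat with period 8: VUDUXFJX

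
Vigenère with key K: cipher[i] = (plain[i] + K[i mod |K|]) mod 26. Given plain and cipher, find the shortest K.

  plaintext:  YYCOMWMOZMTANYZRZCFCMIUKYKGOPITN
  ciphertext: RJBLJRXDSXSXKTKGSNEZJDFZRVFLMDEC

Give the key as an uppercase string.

TLZXXVLP

  i= 0: R-Y = 19 → T
  i= 1: J-Y = 11 → L
  i= 2: B-C = 25 → Z
  i= 3: L-O = 23 → X
  i= 4: J-M = 23 → X
  i= 5: R-W = 21 → V
  i= 6: X-M = 11 → L
  i= 7: D-O = 15 → P
  i= 8: S-Z = 19 → T
  i= 9: X-M = 11 → L
  i=10: S-T = 25 → Z
  i=11: X-A = 23 → X
  i=12: K-N = 23 → X
  i=13: T-Y = 21 → V
  i=14: K-Z = 11 → L
  i=15: G-R = 15 → P
  i=16: S-Z = 19 → T
  i=17: N-C = 11 → L
  i=18: E-F = 25 → Z
  i=19: Z-C = 23 → X
  i=20: J-M = 23 → X
  i=21: D-I = 21 → V
  i=22: F-U = 11 → L
  i=23: Z-K = 15 → P
  i=24: R-Y = 19 → T
  i=25: V-K = 11 → L
  i=26: F-G = 25 → Z
  i=27: L-O = 23 → X
  i=28: M-P = 23 → X
  i=29: D-I = 21 → V
  i=30: E-T = 11 → L
  i=31: C-N = 15 → P
  shifts repeat with period 8: TLZXXVLP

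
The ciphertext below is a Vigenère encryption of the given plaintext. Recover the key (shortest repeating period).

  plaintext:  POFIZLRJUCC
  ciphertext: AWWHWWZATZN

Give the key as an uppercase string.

  i= 0: A-P = 11 → L
  i= 1: W-O =  8 → I
  i= 2: W-F = 17 → R
  i= 3: H-I = 25 → Z
  i= 4: W-Z = 23 → X
  i= 5: W-L = 11 → L
  i= 6: Z-R =  8 → I
  i= 7: A-J = 17 → R
  i= 8: T-U = 25 → Z
  i= 9: Z-C = 23 → X
  i=10: N-C = 11 → L
  shifts repeat with period 5: LIRZX

LIRZX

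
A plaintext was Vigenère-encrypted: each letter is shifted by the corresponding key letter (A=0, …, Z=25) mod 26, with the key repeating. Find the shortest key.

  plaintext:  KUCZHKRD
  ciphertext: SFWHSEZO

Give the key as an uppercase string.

  i= 0: S-K =  8 → I
  i= 1: F-U = 11 → L
  i= 2: W-C = 20 → U
  i= 3: H-Z =  8 → I
  i= 4: S-H = 11 → L
  i= 5: E-K = 20 → U
  i= 6: Z-R =  8 → I
  i= 7: O-D = 11 → L
  shifts repeat with period 3: ILU

ILU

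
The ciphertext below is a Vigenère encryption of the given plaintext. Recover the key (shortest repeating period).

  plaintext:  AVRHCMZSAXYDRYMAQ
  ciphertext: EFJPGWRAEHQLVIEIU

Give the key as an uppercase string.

  i= 0: E-A =  4 → E
  i= 1: F-V = 10 → K
  i= 2: J-R = 18 → S
  i= 3: P-H =  8 → I
  i= 4: G-C =  4 → E
  i= 5: W-M = 10 → K
  i= 6: R-Z = 18 → S
  i= 7: A-S =  8 → I
  i= 8: E-A =  4 → E
  i= 9: H-X = 10 → K
  i=10: Q-Y = 18 → S
  i=11: L-D =  8 → I
  i=12: V-R =  4 → E
  i=13: I-Y = 10 → K
  i=14: E-M = 18 → S
  i=15: I-A =  8 → I
  i=16: U-Q =  4 → E
  shifts repeat with period 4: EKSI

EKSI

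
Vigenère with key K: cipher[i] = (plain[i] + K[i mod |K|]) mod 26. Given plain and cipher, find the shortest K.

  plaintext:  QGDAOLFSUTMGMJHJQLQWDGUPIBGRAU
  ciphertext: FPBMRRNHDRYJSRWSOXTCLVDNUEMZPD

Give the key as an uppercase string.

PJYMDGI

  i= 0: F-Q = 15 → P
  i= 1: P-G =  9 → J
  i= 2: B-D = 24 → Y
  i= 3: M-A = 12 → M
  i= 4: R-O =  3 → D
  i= 5: R-L =  6 → G
  i= 6: N-F =  8 → I
  i= 7: H-S = 15 → P
  i= 8: D-U =  9 → J
  i= 9: R-T = 24 → Y
  i=10: Y-M = 12 → M
  i=11: J-G =  3 → D
  i=12: S-M =  6 → G
  i=13: R-J =  8 → I
  i=14: W-H = 15 → P
  i=15: S-J =  9 → J
  i=16: O-Q = 24 → Y
  i=17: X-L = 12 → M
  i=18: T-Q =  3 → D
  i=19: C-W =  6 → G
  i=20: L-D =  8 → I
  i=21: V-G = 15 → P
  i=22: D-U =  9 → J
  i=23: N-P = 24 → Y
  i=24: U-I = 12 → M
  i=25: E-B =  3 → D
  i=26: M-G =  6 → G
  i=27: Z-R =  8 → I
  i=28: P-A = 15 → P
  i=29: D-U =  9 → J
  shifts repeat with period 7: PJYMDGI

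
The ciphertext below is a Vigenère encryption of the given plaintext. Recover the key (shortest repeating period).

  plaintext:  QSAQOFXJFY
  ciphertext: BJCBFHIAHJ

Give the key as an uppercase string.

LRC

  i= 0: B-Q = 11 → L
  i= 1: J-S = 17 → R
  i= 2: C-A =  2 → C
  i= 3: B-Q = 11 → L
  i= 4: F-O = 17 → R
  i= 5: H-F =  2 → C
  i= 6: I-X = 11 → L
  i= 7: A-J = 17 → R
  i= 8: H-F =  2 → C
  i= 9: J-Y = 11 → L
  shifts repeat with period 3: LRC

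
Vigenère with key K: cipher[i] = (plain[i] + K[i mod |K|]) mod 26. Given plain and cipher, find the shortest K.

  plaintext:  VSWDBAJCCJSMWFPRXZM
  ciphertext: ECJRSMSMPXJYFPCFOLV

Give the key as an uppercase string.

  i= 0: E-V =  9 → J
  i= 1: C-S = 10 → K
  i= 2: J-W = 13 → N
  i= 3: R-D = 14 → O
  i= 4: S-B = 17 → R
  i= 5: M-A = 12 → M
  i= 6: S-J =  9 → J
  i= 7: M-C = 10 → K
  i= 8: P-C = 13 → N
  i= 9: X-J = 14 → O
  i=10: J-S = 17 → R
  i=11: Y-M = 12 → M
  i=12: F-W =  9 → J
  i=13: P-F = 10 → K
  i=14: C-P = 13 → N
  i=15: F-R = 14 → O
  i=16: O-X = 17 → R
  i=17: L-Z = 12 → M
  i=18: V-M =  9 → J
  shifts repeat with period 6: JKNORM

JKNORM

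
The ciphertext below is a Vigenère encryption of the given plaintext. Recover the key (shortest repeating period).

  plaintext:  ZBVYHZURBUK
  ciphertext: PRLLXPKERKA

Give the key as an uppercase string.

  i= 0: P-Z = 16 → Q
  i= 1: R-B = 16 → Q
  i= 2: L-V = 16 → Q
  i= 3: L-Y = 13 → N
  i= 4: X-H = 16 → Q
  i= 5: P-Z = 16 → Q
  i= 6: K-U = 16 → Q
  i= 7: E-R = 13 → N
  i= 8: R-B = 16 → Q
  i= 9: K-U = 16 → Q
  i=10: A-K = 16 → Q
  shifts repeat with period 4: QQQN

QQQN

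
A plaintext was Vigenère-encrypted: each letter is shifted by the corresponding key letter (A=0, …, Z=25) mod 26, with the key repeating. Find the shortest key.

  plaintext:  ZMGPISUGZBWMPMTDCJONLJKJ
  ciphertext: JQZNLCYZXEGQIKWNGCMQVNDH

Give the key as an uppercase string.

  i= 0: J-Z = 10 → K
  i= 1: Q-M =  4 → E
  i= 2: Z-G = 19 → T
  i= 3: N-P = 24 → Y
  i= 4: L-I =  3 → D
  i= 5: C-S = 10 → K
  i= 6: Y-U =  4 → E
  i= 7: Z-G = 19 → T
  i= 8: X-Z = 24 → Y
  i= 9: E-B =  3 → D
  i=10: G-W = 10 → K
  i=11: Q-M =  4 → E
  i=12: I-P = 19 → T
  i=13: K-M = 24 → Y
  i=14: W-T =  3 → D
  i=15: N-D = 10 → K
  i=16: G-C =  4 → E
  i=17: C-J = 19 → T
  i=18: M-O = 24 → Y
  i=19: Q-N =  3 → D
  i=20: V-L = 10 → K
  i=21: N-J =  4 → E
  i=22: D-K = 19 → T
  i=23: H-J = 24 → Y
  shifts repeat with period 5: KETYD

KETYD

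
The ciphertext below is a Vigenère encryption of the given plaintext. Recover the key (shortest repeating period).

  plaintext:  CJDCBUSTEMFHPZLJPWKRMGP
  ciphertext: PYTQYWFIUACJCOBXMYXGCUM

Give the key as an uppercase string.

  i= 0: P-C = 13 → N
  i= 1: Y-J = 15 → P
  i= 2: T-D = 16 → Q
  i= 3: Q-C = 14 → O
  i= 4: Y-B = 23 → X
  i= 5: W-U =  2 → C
  i= 6: F-S = 13 → N
  i= 7: I-T = 15 → P
  i= 8: U-E = 16 → Q
  i= 9: A-M = 14 → O
  i=10: C-F = 23 → X
  i=11: J-H =  2 → C
  i=12: C-P = 13 → N
  i=13: O-Z = 15 → P
  i=14: B-L = 16 → Q
  i=15: X-J = 14 → O
  i=16: M-P = 23 → X
  i=17: Y-W =  2 → C
  i=18: X-K = 13 → N
  i=19: G-R = 15 → P
  i=20: C-M = 16 → Q
  i=21: U-G = 14 → O
  i=22: M-P = 23 → X
  shifts repeat with period 6: NPQOXC

NPQOXC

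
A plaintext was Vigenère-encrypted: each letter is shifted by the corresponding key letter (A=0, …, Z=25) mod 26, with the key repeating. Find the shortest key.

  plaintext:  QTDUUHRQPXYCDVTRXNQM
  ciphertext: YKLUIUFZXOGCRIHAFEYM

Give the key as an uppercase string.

IRIAONOJ

  i= 0: Y-Q =  8 → I
  i= 1: K-T = 17 → R
  i= 2: L-D =  8 → I
  i= 3: U-U =  0 → A
  i= 4: I-U = 14 → O
  i= 5: U-H = 13 → N
  i= 6: F-R = 14 → O
  i= 7: Z-Q =  9 → J
  i= 8: X-P =  8 → I
  i= 9: O-X = 17 → R
  i=10: G-Y =  8 → I
  i=11: C-C =  0 → A
  i=12: R-D = 14 → O
  i=13: I-V = 13 → N
  i=14: H-T = 14 → O
  i=15: A-R =  9 → J
  i=16: F-X =  8 → I
  i=17: E-N = 17 → R
  i=18: Y-Q =  8 → I
  i=19: M-M =  0 → A
  shifts repeat with period 8: IRIAONOJ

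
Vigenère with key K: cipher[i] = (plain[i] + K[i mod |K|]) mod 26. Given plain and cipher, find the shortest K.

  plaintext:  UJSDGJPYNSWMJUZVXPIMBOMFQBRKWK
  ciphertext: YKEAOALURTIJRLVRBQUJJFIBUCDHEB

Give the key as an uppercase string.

  i= 0: Y-U =  4 → E
  i= 1: K-J =  1 → B
  i= 2: E-S = 12 → M
  i= 3: A-D = 23 → X
  i= 4: O-G =  8 → I
  i= 5: A-J = 17 → R
  i= 6: L-P = 22 → W
  i= 7: U-Y = 22 → W
  i= 8: R-N =  4 → E
  i= 9: T-S =  1 → B
  i=10: I-W = 12 → M
  i=11: J-M = 23 → X
  i=12: R-J =  8 → I
  i=13: L-U = 17 → R
  i=14: V-Z = 22 → W
  i=15: R-V = 22 → W
  i=16: B-X =  4 → E
  i=17: Q-P =  1 → B
  i=18: U-I = 12 → M
  i=19: J-M = 23 → X
  i=20: J-B =  8 → I
  i=21: F-O = 17 → R
  i=22: I-M = 22 → W
  i=23: B-F = 22 → W
  i=24: U-Q =  4 → E
  i=25: C-B =  1 → B
  i=26: D-R = 12 → M
  i=27: H-K = 23 → X
  i=28: E-W =  8 → I
  i=29: B-K = 17 → R
  shifts repeat with period 8: EBMXIRWW

EBMXIRWW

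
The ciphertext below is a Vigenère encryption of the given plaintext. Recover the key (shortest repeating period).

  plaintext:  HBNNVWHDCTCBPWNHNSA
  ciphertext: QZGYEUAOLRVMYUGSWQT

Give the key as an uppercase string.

  i= 0: Q-H =  9 → J
  i= 1: Z-B = 24 → Y
  i= 2: G-N = 19 → T
  i= 3: Y-N = 11 → L
  i= 4: E-V =  9 → J
  i= 5: U-W = 24 → Y
  i= 6: A-H = 19 → T
  i= 7: O-D = 11 → L
  i= 8: L-C =  9 → J
  i= 9: R-T = 24 → Y
  i=10: V-C = 19 → T
  i=11: M-B = 11 → L
  i=12: Y-P =  9 → J
  i=13: U-W = 24 → Y
  i=14: G-N = 19 → T
  i=15: S-H = 11 → L
  i=16: W-N =  9 → J
  i=17: Q-S = 24 → Y
  i=18: T-A = 19 → T
  shifts repeat with period 4: JYTL

JYTL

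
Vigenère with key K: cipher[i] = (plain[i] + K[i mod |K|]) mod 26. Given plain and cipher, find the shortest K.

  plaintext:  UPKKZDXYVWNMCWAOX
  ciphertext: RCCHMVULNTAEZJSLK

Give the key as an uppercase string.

XNS

  i= 0: R-U = 23 → X
  i= 1: C-P = 13 → N
  i= 2: C-K = 18 → S
  i= 3: H-K = 23 → X
  i= 4: M-Z = 13 → N
  i= 5: V-D = 18 → S
  i= 6: U-X = 23 → X
  i= 7: L-Y = 13 → N
  i= 8: N-V = 18 → S
  i= 9: T-W = 23 → X
  i=10: A-N = 13 → N
  i=11: E-M = 18 → S
  i=12: Z-C = 23 → X
  i=13: J-W = 13 → N
  i=14: S-A = 18 → S
  i=15: L-O = 23 → X
  i=16: K-X = 13 → N
  shifts repeat with period 3: XNS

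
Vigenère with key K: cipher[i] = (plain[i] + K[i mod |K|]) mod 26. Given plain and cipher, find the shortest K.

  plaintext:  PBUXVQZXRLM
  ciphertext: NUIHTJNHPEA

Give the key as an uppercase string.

  i= 0: N-P = 24 → Y
  i= 1: U-B = 19 → T
  i= 2: I-U = 14 → O
  i= 3: H-X = 10 → K
  i= 4: T-V = 24 → Y
  i= 5: J-Q = 19 → T
  i= 6: N-Z = 14 → O
  i= 7: H-X = 10 → K
  i= 8: P-R = 24 → Y
  i= 9: E-L = 19 → T
  i=10: A-M = 14 → O
  shifts repeat with period 4: YTOK

YTOK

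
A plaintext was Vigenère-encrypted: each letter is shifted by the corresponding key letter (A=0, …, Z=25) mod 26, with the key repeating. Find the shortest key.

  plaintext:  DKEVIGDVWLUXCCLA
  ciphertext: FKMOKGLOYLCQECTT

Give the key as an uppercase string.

CAIT

  i= 0: F-D =  2 → C
  i= 1: K-K =  0 → A
  i= 2: M-E =  8 → I
  i= 3: O-V = 19 → T
  i= 4: K-I =  2 → C
  i= 5: G-G =  0 → A
  i= 6: L-D =  8 → I
  i= 7: O-V = 19 → T
  i= 8: Y-W =  2 → C
  i= 9: L-L =  0 → A
  i=10: C-U =  8 → I
  i=11: Q-X = 19 → T
  i=12: E-C =  2 → C
  i=13: C-C =  0 → A
  i=14: T-L =  8 → I
  i=15: T-A = 19 → T
  shifts repeat with period 4: CAIT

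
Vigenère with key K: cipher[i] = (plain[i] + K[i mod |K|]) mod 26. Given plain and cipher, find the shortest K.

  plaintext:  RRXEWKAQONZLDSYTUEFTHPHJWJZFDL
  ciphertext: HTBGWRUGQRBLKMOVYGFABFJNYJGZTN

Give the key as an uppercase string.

QCECAHU

  i= 0: H-R = 16 → Q
  i= 1: T-R =  2 → C
  i= 2: B-X =  4 → E
  i= 3: G-E =  2 → C
  i= 4: W-W =  0 → A
  i= 5: R-K =  7 → H
  i= 6: U-A = 20 → U
  i= 7: G-Q = 16 → Q
  i= 8: Q-O =  2 → C
  i= 9: R-N =  4 → E
  i=10: B-Z =  2 → C
  i=11: L-L =  0 → A
  i=12: K-D =  7 → H
  i=13: M-S = 20 → U
  i=14: O-Y = 16 → Q
  i=15: V-T =  2 → C
  i=16: Y-U =  4 → E
  i=17: G-E =  2 → C
  i=18: F-F =  0 → A
  i=19: A-T =  7 → H
  i=20: B-H = 20 → U
  i=21: F-P = 16 → Q
  i=22: J-H =  2 → C
  i=23: N-J =  4 → E
  i=24: Y-W =  2 → C
  i=25: J-J =  0 → A
  i=26: G-Z =  7 → H
  i=27: Z-F = 20 → U
  i=28: T-D = 16 → Q
  i=29: N-L =  2 → C
  shifts repeat with period 7: QCECAHU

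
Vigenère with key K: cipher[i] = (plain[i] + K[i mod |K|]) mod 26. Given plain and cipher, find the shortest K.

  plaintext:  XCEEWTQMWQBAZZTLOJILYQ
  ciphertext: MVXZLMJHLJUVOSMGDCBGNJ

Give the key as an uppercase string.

PTTV

  i= 0: M-X = 15 → P
  i= 1: V-C = 19 → T
  i= 2: X-E = 19 → T
  i= 3: Z-E = 21 → V
  i= 4: L-W = 15 → P
  i= 5: M-T = 19 → T
  i= 6: J-Q = 19 → T
  i= 7: H-M = 21 → V
  i= 8: L-W = 15 → P
  i= 9: J-Q = 19 → T
  i=10: U-B = 19 → T
  i=11: V-A = 21 → V
  i=12: O-Z = 15 → P
  i=13: S-Z = 19 → T
  i=14: M-T = 19 → T
  i=15: G-L = 21 → V
  i=16: D-O = 15 → P
  i=17: C-J = 19 → T
  i=18: B-I = 19 → T
  i=19: G-L = 21 → V
  i=20: N-Y = 15 → P
  i=21: J-Q = 19 → T
  shifts repeat with period 4: PTTV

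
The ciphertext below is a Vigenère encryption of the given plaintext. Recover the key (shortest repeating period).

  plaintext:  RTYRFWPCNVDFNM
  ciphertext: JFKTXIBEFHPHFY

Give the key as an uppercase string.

  i= 0: J-R = 18 → S
  i= 1: F-T = 12 → M
  i= 2: K-Y = 12 → M
  i= 3: T-R =  2 → C
  i= 4: X-F = 18 → S
  i= 5: I-W = 12 → M
  i= 6: B-P = 12 → M
  i= 7: E-C =  2 → C
  i= 8: F-N = 18 → S
  i= 9: H-V = 12 → M
  i=10: P-D = 12 → M
  i=11: H-F =  2 → C
  i=12: F-N = 18 → S
  i=13: Y-M = 12 → M
  shifts repeat with period 4: SMMC

SMMC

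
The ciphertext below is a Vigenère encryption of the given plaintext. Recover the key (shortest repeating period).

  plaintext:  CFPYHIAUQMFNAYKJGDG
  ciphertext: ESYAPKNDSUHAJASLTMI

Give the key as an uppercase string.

  i= 0: E-C =  2 → C
  i= 1: S-F = 13 → N
  i= 2: Y-P =  9 → J
  i= 3: A-Y =  2 → C
  i= 4: P-H =  8 → I
  i= 5: K-I =  2 → C
  i= 6: N-A = 13 → N
  i= 7: D-U =  9 → J
  i= 8: S-Q =  2 → C
  i= 9: U-M =  8 → I
  i=10: H-F =  2 → C
  i=11: A-N = 13 → N
  i=12: J-A =  9 → J
  i=13: A-Y =  2 → C
  i=14: S-K =  8 → I
  i=15: L-J =  2 → C
  i=16: T-G = 13 → N
  i=17: M-D =  9 → J
  i=18: I-G =  2 → C
  shifts repeat with period 5: CNJCI

CNJCI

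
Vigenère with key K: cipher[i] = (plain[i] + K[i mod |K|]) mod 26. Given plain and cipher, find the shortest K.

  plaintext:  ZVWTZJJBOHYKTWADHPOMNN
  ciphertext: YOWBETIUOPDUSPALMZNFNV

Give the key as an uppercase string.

  i= 0: Y-Z = 25 → Z
  i= 1: O-V = 19 → T
  i= 2: W-W =  0 → A
  i= 3: B-T =  8 → I
  i= 4: E-Z =  5 → F
  i= 5: T-J = 10 → K
  i= 6: I-J = 25 → Z
  i= 7: U-B = 19 → T
  i= 8: O-O =  0 → A
  i= 9: P-H =  8 → I
  i=10: D-Y =  5 → F
  i=11: U-K = 10 → K
  i=12: S-T = 25 → Z
  i=13: P-W = 19 → T
  i=14: A-A =  0 → A
  i=15: L-D =  8 → I
  i=16: M-H =  5 → F
  i=17: Z-P = 10 → K
  i=18: N-O = 25 → Z
  i=19: F-M = 19 → T
  i=20: N-N =  0 → A
  i=21: V-N =  8 → I
  shifts repeat with period 6: ZTAIFK

ZTAIFK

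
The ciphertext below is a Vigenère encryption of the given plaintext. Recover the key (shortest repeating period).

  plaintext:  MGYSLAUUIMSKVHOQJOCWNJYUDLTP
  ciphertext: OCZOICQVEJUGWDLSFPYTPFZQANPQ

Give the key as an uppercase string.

CWBWX

  i= 0: O-M =  2 → C
  i= 1: C-G = 22 → W
  i= 2: Z-Y =  1 → B
  i= 3: O-S = 22 → W
  i= 4: I-L = 23 → X
  i= 5: C-A =  2 → C
  i= 6: Q-U = 22 → W
  i= 7: V-U =  1 → B
  i= 8: E-I = 22 → W
  i= 9: J-M = 23 → X
  i=10: U-S =  2 → C
  i=11: G-K = 22 → W
  i=12: W-V =  1 → B
  i=13: D-H = 22 → W
  i=14: L-O = 23 → X
  i=15: S-Q =  2 → C
  i=16: F-J = 22 → W
  i=17: P-O =  1 → B
  i=18: Y-C = 22 → W
  i=19: T-W = 23 → X
  i=20: P-N =  2 → C
  i=21: F-J = 22 → W
  i=22: Z-Y =  1 → B
  i=23: Q-U = 22 → W
  i=24: A-D = 23 → X
  i=25: N-L =  2 → C
  i=26: P-T = 22 → W
  i=27: Q-P =  1 → B
  shifts repeat with period 5: CWBWX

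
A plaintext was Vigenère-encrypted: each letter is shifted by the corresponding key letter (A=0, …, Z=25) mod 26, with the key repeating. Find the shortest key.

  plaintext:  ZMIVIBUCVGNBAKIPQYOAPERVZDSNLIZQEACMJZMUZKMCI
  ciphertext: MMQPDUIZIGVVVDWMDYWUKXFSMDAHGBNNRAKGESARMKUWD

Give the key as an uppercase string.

  i= 0: M-Z = 13 → N
  i= 1: M-M =  0 → A
  i= 2: Q-I =  8 → I
  i= 3: P-V = 20 → U
  i= 4: D-I = 21 → V
  i= 5: U-B = 19 → T
  i= 6: I-U = 14 → O
  i= 7: Z-C = 23 → X
  i= 8: I-V = 13 → N
  i= 9: G-G =  0 → A
  i=10: V-N =  8 → I
  i=11: V-B = 20 → U
  i=12: V-A = 21 → V
  i=13: D-K = 19 → T
  i=14: W-I = 14 → O
  i=15: M-P = 23 → X
  i=16: D-Q = 13 → N
  i=17: Y-Y =  0 → A
  i=18: W-O =  8 → I
  i=19: U-A = 20 → U
  i=20: K-P = 21 → V
  i=21: X-E = 19 → T
  i=22: F-R = 14 → O
  i=23: S-V = 23 → X
  i=24: M-Z = 13 → N
  i=25: D-D =  0 → A
  i=26: A-S =  8 → I
  i=27: H-N = 20 → U
  i=28: G-L = 21 → V
  i=29: B-I = 19 → T
  i=30: N-Z = 14 → O
  i=31: N-Q = 23 → X
  i=32: R-E = 13 → N
  i=33: A-A =  0 → A
  i=34: K-C =  8 → I
  i=35: G-M = 20 → U
  i=36: E-J = 21 → V
  i=37: S-Z = 19 → T
  i=38: A-M = 14 → O
  i=39: R-U = 23 → X
  i=40: M-Z = 13 → N
  i=41: K-K =  0 → A
  i=42: U-M =  8 → I
  i=43: W-C = 20 → U
  i=44: D-I = 21 → V
  shifts repeat with period 8: NAIUVTOX

NAIUVTOX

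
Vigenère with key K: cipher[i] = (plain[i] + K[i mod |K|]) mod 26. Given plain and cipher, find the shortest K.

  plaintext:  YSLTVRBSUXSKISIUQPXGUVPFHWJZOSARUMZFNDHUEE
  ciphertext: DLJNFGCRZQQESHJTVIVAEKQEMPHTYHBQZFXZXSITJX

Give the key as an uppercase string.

  i= 0: D-Y =  5 → F
  i= 1: L-S = 19 → T
  i= 2: J-L = 24 → Y
  i= 3: N-T = 20 → U
  i= 4: F-V = 10 → K
  i= 5: G-R = 15 → P
  i= 6: C-B =  1 → B
  i= 7: R-S = 25 → Z
  i= 8: Z-U =  5 → F
  i= 9: Q-X = 19 → T
  i=10: Q-S = 24 → Y
  i=11: E-K = 20 → U
  i=12: S-I = 10 → K
  i=13: H-S = 15 → P
  i=14: J-I =  1 → B
  i=15: T-U = 25 → Z
  i=16: V-Q =  5 → F
  i=17: I-P = 19 → T
  i=18: V-X = 24 → Y
  i=19: A-G = 20 → U
  i=20: E-U = 10 → K
  i=21: K-V = 15 → P
  i=22: Q-P =  1 → B
  i=23: E-F = 25 → Z
  i=24: M-H =  5 → F
  i=25: P-W = 19 → T
  i=26: H-J = 24 → Y
  i=27: T-Z = 20 → U
  i=28: Y-O = 10 → K
  i=29: H-S = 15 → P
  i=30: B-A =  1 → B
  i=31: Q-R = 25 → Z
  i=32: Z-U =  5 → F
  i=33: F-M = 19 → T
  i=34: X-Z = 24 → Y
  i=35: Z-F = 20 → U
  i=36: X-N = 10 → K
  i=37: S-D = 15 → P
  i=38: I-H =  1 → B
  i=39: T-U = 25 → Z
  i=40: J-E =  5 → F
  i=41: X-E = 19 → T
  shifts repeat with period 8: FTYUKPBZ

FTYUKPBZ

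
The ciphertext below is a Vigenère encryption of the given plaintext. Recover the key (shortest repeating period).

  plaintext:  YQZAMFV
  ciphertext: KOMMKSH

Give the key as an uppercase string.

  i= 0: K-Y = 12 → M
  i= 1: O-Q = 24 → Y
  i= 2: M-Z = 13 → N
  i= 3: M-A = 12 → M
  i= 4: K-M = 24 → Y
  i= 5: S-F = 13 → N
  i= 6: H-V = 12 → M
  shifts repeat with period 3: MYN

MYN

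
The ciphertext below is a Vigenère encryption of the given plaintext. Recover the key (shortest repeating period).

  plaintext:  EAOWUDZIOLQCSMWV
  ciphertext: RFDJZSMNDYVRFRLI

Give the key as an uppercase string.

NFP

  i= 0: R-E = 13 → N
  i= 1: F-A =  5 → F
  i= 2: D-O = 15 → P
  i= 3: J-W = 13 → N
  i= 4: Z-U =  5 → F
  i= 5: S-D = 15 → P
  i= 6: M-Z = 13 → N
  i= 7: N-I =  5 → F
  i= 8: D-O = 15 → P
  i= 9: Y-L = 13 → N
  i=10: V-Q =  5 → F
  i=11: R-C = 15 → P
  i=12: F-S = 13 → N
  i=13: R-M =  5 → F
  i=14: L-W = 15 → P
  i=15: I-V = 13 → N
  shifts repeat with period 3: NFP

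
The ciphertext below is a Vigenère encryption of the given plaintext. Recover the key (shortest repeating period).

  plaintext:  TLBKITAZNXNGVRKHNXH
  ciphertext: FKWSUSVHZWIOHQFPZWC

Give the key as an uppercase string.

MZVI

  i= 0: F-T = 12 → M
  i= 1: K-L = 25 → Z
  i= 2: W-B = 21 → V
  i= 3: S-K =  8 → I
  i= 4: U-I = 12 → M
  i= 5: S-T = 25 → Z
  i= 6: V-A = 21 → V
  i= 7: H-Z =  8 → I
  i= 8: Z-N = 12 → M
  i= 9: W-X = 25 → Z
  i=10: I-N = 21 → V
  i=11: O-G =  8 → I
  i=12: H-V = 12 → M
  i=13: Q-R = 25 → Z
  i=14: F-K = 21 → V
  i=15: P-H =  8 → I
  i=16: Z-N = 12 → M
  i=17: W-X = 25 → Z
  i=18: C-H = 21 → V
  shifts repeat with period 4: MZVI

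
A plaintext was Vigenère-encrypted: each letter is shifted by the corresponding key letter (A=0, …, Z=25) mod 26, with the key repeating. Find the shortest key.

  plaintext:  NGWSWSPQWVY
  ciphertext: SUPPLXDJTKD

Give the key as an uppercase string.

FOTXP

  i= 0: S-N =  5 → F
  i= 1: U-G = 14 → O
  i= 2: P-W = 19 → T
  i= 3: P-S = 23 → X
  i= 4: L-W = 15 → P
  i= 5: X-S =  5 → F
  i= 6: D-P = 14 → O
  i= 7: J-Q = 19 → T
  i= 8: T-W = 23 → X
  i= 9: K-V = 15 → P
  i=10: D-Y =  5 → F
  shifts repeat with period 5: FOTXP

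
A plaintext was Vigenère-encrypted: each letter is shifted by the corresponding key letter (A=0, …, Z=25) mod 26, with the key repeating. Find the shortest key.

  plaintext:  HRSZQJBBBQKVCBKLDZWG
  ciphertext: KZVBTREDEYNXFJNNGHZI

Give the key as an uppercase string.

  i= 0: K-H =  3 → D
  i= 1: Z-R =  8 → I
  i= 2: V-S =  3 → D
  i= 3: B-Z =  2 → C
  i= 4: T-Q =  3 → D
  i= 5: R-J =  8 → I
  i= 6: E-B =  3 → D
  i= 7: D-B =  2 → C
  i= 8: E-B =  3 → D
  i= 9: Y-Q =  8 → I
  i=10: N-K =  3 → D
  i=11: X-V =  2 → C
  i=12: F-C =  3 → D
  i=13: J-B =  8 → I
  i=14: N-K =  3 → D
  i=15: N-L =  2 → C
  i=16: G-D =  3 → D
  i=17: H-Z =  8 → I
  i=18: Z-W =  3 → D
  i=19: I-G =  2 → C
  shifts repeat with period 4: DIDC

DIDC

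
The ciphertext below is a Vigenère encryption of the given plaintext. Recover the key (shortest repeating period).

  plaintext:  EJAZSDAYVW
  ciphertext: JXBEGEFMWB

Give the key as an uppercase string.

FOB

  i= 0: J-E =  5 → F
  i= 1: X-J = 14 → O
  i= 2: B-A =  1 → B
  i= 3: E-Z =  5 → F
  i= 4: G-S = 14 → O
  i= 5: E-D =  1 → B
  i= 6: F-A =  5 → F
  i= 7: M-Y = 14 → O
  i= 8: W-V =  1 → B
  i= 9: B-W =  5 → F
  shifts repeat with period 3: FOB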